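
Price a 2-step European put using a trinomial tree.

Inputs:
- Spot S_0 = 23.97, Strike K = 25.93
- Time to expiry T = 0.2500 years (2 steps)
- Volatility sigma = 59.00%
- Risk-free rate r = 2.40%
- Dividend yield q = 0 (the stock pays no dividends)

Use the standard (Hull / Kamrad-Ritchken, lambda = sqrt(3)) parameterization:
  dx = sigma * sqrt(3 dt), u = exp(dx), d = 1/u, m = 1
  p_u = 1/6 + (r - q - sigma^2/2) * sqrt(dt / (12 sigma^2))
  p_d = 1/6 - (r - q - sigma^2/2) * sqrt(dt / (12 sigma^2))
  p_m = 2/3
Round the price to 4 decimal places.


Answer: Price = V(0,0) = 3.8546

Derivation:
dt = T/N = 0.125000; dx = sigma*sqrt(3*dt) = 0.361300
u = exp(dx) = 1.435194; d = 1/u = 0.696770
p_u = 0.140710, p_m = 0.666667, p_d = 0.192623
Discount per step: exp(-r*dt) = 0.997004
Stock lattice S(k, j) with j the centered position index:
  k=0: S(0,+0) = 23.9700
  k=1: S(1,-1) = 16.7016; S(1,+0) = 23.9700; S(1,+1) = 34.4016
  k=2: S(2,-2) = 11.6372; S(2,-1) = 16.7016; S(2,+0) = 23.9700; S(2,+1) = 34.4016; S(2,+2) = 49.3729
Terminal payoffs V(N, j) = max(K - S_T, 0):
  V(2,-2) = 14.292838; V(2,-1) = 9.228420; V(2,+0) = 1.960000; V(2,+1) = 0.000000; V(2,+2) = 0.000000
Backward induction: V(k, j) = exp(-r*dt) * [p_u * V(k+1, j+1) + p_m * V(k+1, j) + p_d * V(k+1, j-1)]
  V(1,-1) = exp(-r*dt) * [p_u*1.960000 + p_m*9.228420 + p_d*14.292838] = 9.153703
  V(1,+0) = exp(-r*dt) * [p_u*0.000000 + p_m*1.960000 + p_d*9.228420] = 3.075036
  V(1,+1) = exp(-r*dt) * [p_u*0.000000 + p_m*0.000000 + p_d*1.960000] = 0.376411
  V(0,+0) = exp(-r*dt) * [p_u*0.376411 + p_m*3.075036 + p_d*9.153703] = 3.854624


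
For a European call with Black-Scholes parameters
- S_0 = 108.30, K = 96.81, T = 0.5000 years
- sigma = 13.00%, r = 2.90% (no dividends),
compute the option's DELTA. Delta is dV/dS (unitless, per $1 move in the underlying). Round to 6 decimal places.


Answer: Delta = 0.922746

Derivation:
d1 = 1.4237851694; d2 = 1.3318612879
phi(d1) = 0.1447827932; exp(-qT) = 1.0000000000; exp(-rT) = 0.9856046187
N(d1) = 0.9227456650
Delta = exp(-qT) * N(d1) = 1.0000000000 * 0.9227456650 = 0.922746


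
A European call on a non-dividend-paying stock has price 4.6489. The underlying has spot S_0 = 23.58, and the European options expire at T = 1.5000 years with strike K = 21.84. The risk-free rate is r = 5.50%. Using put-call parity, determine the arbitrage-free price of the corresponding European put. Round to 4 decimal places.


Answer: Put price = 1.1794

Derivation:
Put-call parity: C - P = S_0 * exp(-qT) - K * exp(-rT).
S_0 * exp(-qT) = 23.5800 * 1.00000000 = 23.58000000
K * exp(-rT) = 21.8400 * 0.92081144 = 20.11052180
P = C - S*exp(-qT) + K*exp(-rT)
P = 4.6489 - 23.58000000 + 20.11052180 = 1.1794


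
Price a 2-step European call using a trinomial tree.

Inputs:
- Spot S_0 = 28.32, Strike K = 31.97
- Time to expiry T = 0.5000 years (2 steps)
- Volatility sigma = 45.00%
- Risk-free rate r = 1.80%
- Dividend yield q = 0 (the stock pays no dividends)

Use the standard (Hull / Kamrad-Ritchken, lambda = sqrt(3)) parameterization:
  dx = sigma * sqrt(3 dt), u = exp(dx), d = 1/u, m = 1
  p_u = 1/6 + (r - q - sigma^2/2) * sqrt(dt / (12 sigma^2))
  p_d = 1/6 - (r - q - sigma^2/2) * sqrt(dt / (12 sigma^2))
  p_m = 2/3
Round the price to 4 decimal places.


Answer: Price = V(0,0) = 2.3990

Derivation:
dt = T/N = 0.250000; dx = sigma*sqrt(3*dt) = 0.389711
u = exp(dx) = 1.476555; d = 1/u = 0.677252
p_u = 0.139964, p_m = 0.666667, p_d = 0.193369
Discount per step: exp(-r*dt) = 0.995510
Stock lattice S(k, j) with j the centered position index:
  k=0: S(0,+0) = 28.3200
  k=1: S(1,-1) = 19.1798; S(1,+0) = 28.3200; S(1,+1) = 41.8160
  k=2: S(2,-2) = 12.9896; S(2,-1) = 19.1798; S(2,+0) = 28.3200; S(2,+1) = 41.8160; S(2,+2) = 61.7436
Terminal payoffs V(N, j) = max(S_T - K, 0):
  V(2,-2) = 0.000000; V(2,-1) = 0.000000; V(2,+0) = 0.000000; V(2,+1) = 9.846028; V(2,+2) = 29.773650
Backward induction: V(k, j) = exp(-r*dt) * [p_u * V(k+1, j+1) + p_m * V(k+1, j) + p_d * V(k+1, j-1)]
  V(1,-1) = exp(-r*dt) * [p_u*0.000000 + p_m*0.000000 + p_d*0.000000] = 0.000000
  V(1,+0) = exp(-r*dt) * [p_u*9.846028 + p_m*0.000000 + p_d*0.000000] = 1.371904
  V(1,+1) = exp(-r*dt) * [p_u*29.773650 + p_m*9.846028 + p_d*0.000000] = 10.683082
  V(0,+0) = exp(-r*dt) * [p_u*10.683082 + p_m*1.371904 + p_d*0.000000] = 2.399032


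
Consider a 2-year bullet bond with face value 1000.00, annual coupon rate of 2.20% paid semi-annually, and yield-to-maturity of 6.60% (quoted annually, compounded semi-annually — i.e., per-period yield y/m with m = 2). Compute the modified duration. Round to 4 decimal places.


Coupon per period c = face * coupon_rate / m = 11.000000
Periods per year m = 2; per-period yield y/m = 0.033000
Number of cashflows N = 4
Cashflows (t years, CF_t, discount factor 1/(1+y/m)^(m*t), PV):
  t = 0.5000: CF_t = 11.000000, DF = 0.968054, PV = 10.648596
  t = 1.0000: CF_t = 11.000000, DF = 0.937129, PV = 10.308419
  t = 1.5000: CF_t = 11.000000, DF = 0.907192, PV = 9.979108
  t = 2.0000: CF_t = 1011.000000, DF = 0.878211, PV = 887.870997
Price P = sum_t PV_t = 918.807119
First compute Macaulay numerator sum_t t * PV_t:
  t * PV_t at t = 0.5000: 5.324298
  t * PV_t at t = 1.0000: 10.308419
  t * PV_t at t = 1.5000: 14.968662
  t * PV_t at t = 2.0000: 1775.741993
Macaulay duration D = 1806.343372 / 918.807119 = 1.965966
Modified duration = D / (1 + y/m) = 1.965966 / (1 + 0.033000) = 1.903161

Answer: Modified duration = 1.9032


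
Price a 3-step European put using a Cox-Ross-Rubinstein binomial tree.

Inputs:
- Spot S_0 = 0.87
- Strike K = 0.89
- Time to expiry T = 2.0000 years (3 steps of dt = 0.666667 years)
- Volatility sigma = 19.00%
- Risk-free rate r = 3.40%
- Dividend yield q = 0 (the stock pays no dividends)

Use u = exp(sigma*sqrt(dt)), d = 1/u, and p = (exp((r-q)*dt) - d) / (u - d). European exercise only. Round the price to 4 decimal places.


Answer: Price = V(0,0) = 0.0793

Derivation:
dt = T/N = 0.666667
u = exp(sigma*sqrt(dt)) = 1.167815; d = 1/u = 0.856300
p = (exp((r-q)*dt) - d) / (u - d) = 0.534888
Discount per step: exp(-r*dt) = 0.977588
Stock lattice S(k, i) with i counting down-moves:
  k=0: S(0,0) = 0.8700
  k=1: S(1,0) = 1.0160; S(1,1) = 0.7450
  k=2: S(2,0) = 1.1865; S(2,1) = 0.8700; S(2,2) = 0.6379
  k=3: S(3,0) = 1.3856; S(3,1) = 1.0160; S(3,2) = 0.7450; S(3,3) = 0.5463
Terminal payoffs V(N, i) = max(K - S_T, 0):
  V(3,0) = 0.000000; V(3,1) = 0.000000; V(3,2) = 0.145019; V(3,3) = 0.343743
Backward induction: V(k, i) = exp(-r*dt) * [p * V(k+1, i) + (1-p) * V(k+1, i+1)].
  V(2,0) = exp(-r*dt) * [p*0.000000 + (1-p)*0.000000] = 0.000000
  V(2,1) = exp(-r*dt) * [p*0.000000 + (1-p)*0.145019] = 0.065938
  V(2,2) = exp(-r*dt) * [p*0.145019 + (1-p)*0.343743] = 0.232126
  V(1,0) = exp(-r*dt) * [p*0.000000 + (1-p)*0.065938] = 0.029981
  V(1,1) = exp(-r*dt) * [p*0.065938 + (1-p)*0.232126] = 0.140024
  V(0,0) = exp(-r*dt) * [p*0.029981 + (1-p)*0.140024] = 0.079345


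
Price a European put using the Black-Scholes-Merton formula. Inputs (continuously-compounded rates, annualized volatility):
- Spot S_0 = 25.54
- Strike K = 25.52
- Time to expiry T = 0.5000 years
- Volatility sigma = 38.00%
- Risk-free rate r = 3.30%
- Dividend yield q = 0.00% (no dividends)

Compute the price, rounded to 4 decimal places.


Answer: Price = 2.4929

Derivation:
d1 = (ln(S/K) + (r - q + 0.5*sigma^2) * T) / (sigma * sqrt(T)) = 0.19867241
d2 = d1 - sigma * sqrt(T) = -0.07002816
exp(-rT) = 0.98363538; exp(-qT) = 1.00000000
P = K * exp(-rT) * N(-d2) - S_0 * exp(-qT) * N(-d1)
N(-d1) = 0.42125950; N(-d2) = 0.52791438
P = 25.5200 * 0.98363538 * 0.52791438 - 25.5400 * 1.00000000 * 0.42125950 = 2.4929


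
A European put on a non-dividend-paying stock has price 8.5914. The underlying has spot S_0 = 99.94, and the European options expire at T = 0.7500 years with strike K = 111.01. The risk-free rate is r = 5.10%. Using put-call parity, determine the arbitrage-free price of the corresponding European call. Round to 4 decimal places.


Put-call parity: C - P = S_0 * exp(-qT) - K * exp(-rT).
S_0 * exp(-qT) = 99.9400 * 1.00000000 = 99.94000000
K * exp(-rT) = 111.0100 * 0.96247229 = 106.84404922
C = P + S*exp(-qT) - K*exp(-rT)
C = 8.5914 + 99.94000000 - 106.84404922 = 1.6874

Answer: Call price = 1.6874


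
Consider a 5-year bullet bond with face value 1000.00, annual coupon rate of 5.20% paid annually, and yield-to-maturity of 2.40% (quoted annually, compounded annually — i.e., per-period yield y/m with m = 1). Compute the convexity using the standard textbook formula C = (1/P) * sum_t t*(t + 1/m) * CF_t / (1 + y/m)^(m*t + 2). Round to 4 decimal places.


Coupon per period c = face * coupon_rate / m = 52.000000
Periods per year m = 1; per-period yield y/m = 0.024000
Number of cashflows N = 5
Cashflows (t years, CF_t, discount factor 1/(1+y/m)^(m*t), PV):
  t = 1.0000: CF_t = 52.000000, DF = 0.976562, PV = 50.781250
  t = 2.0000: CF_t = 52.000000, DF = 0.953674, PV = 49.591064
  t = 3.0000: CF_t = 52.000000, DF = 0.931323, PV = 48.428774
  t = 4.0000: CF_t = 52.000000, DF = 0.909495, PV = 47.293724
  t = 5.0000: CF_t = 1052.000000, DF = 0.888178, PV = 934.363698
Price P = sum_t PV_t = 1130.458510
Convexity numerator sum_t t*(t + 1/m) * CF_t / (1+y/m)^(m*t + 2):
  t = 1.0000: term = 96.857548
  t = 2.0000: term = 283.762347
  t = 3.0000: term = 554.223334
  t = 4.0000: term = 902.056208
  t = 5.0000: term = 26732.359815
Convexity = (1/P) * sum = 28569.259251 / 1130.458510 = 25.272276

Answer: Convexity = 25.2723


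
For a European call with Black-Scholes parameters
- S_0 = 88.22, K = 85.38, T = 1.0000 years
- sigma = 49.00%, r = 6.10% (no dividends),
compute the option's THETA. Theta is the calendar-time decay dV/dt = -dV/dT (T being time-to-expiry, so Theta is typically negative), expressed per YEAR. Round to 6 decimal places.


d1 = 0.4362690068; d2 = -0.0537309932
phi(d1) = 0.3627273400; exp(-qT) = 1.0000000000; exp(-rT) = 0.9408232398
Theta = -S*exp(-qT)*phi(d1)*sigma/(2*sqrt(T)) - r*K*exp(-rT)*N(d2) + q*S*exp(-qT)*N(d1)
N(d1) = 0.6686792171; N(d2) = 0.4785747447; sqrt(T) = 1.0000000000
Term 1 = -88.2200 * 1.0000000000 * 0.3627273400 * 0.4900 / (2 * 1.0000000000) = -7.8399524540
Term 2 = -0.0610 * 85.3800 * 0.9408232398 * 0.4785747447 = -2.3450051370
Term 3 = 0 (no dividend yield, q = 0)
Theta = -7.8399524540 + (-2.3450051370) + (0.0000000000) = -10.184958

Answer: Theta = -10.184958


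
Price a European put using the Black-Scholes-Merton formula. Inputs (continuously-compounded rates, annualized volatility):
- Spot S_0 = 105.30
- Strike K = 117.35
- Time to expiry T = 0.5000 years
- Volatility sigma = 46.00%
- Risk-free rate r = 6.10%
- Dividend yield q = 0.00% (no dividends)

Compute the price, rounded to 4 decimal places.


Answer: Price = 18.8169

Derivation:
d1 = (ln(S/K) + (r - q + 0.5*sigma^2) * T) / (sigma * sqrt(T)) = -0.07669804
d2 = d1 - sigma * sqrt(T) = -0.40196716
exp(-rT) = 0.96996043; exp(-qT) = 1.00000000
P = K * exp(-rT) * N(-d2) - S_0 * exp(-qT) * N(-d1)
N(-d1) = 0.53056812; N(-d2) = 0.65614590
P = 117.3500 * 0.96996043 * 0.65614590 - 105.3000 * 1.00000000 * 0.53056812 = 18.8169


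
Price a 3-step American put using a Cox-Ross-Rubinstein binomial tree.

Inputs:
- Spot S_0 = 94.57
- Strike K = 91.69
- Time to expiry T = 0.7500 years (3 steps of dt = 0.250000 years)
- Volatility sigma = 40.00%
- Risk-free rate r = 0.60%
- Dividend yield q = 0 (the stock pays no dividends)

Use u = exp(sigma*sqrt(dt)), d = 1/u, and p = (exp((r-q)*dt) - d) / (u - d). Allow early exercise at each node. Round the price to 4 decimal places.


dt = T/N = 0.250000
u = exp(sigma*sqrt(dt)) = 1.221403; d = 1/u = 0.818731
p = (exp((r-q)*dt) - d) / (u - d) = 0.453894
Discount per step: exp(-r*dt) = 0.998501
Stock lattice S(k, i) with i counting down-moves:
  k=0: S(0,0) = 94.5700
  k=1: S(1,0) = 115.5081; S(1,1) = 77.4274
  k=2: S(2,0) = 141.0819; S(2,1) = 94.5700; S(2,2) = 63.3922
  k=3: S(3,0) = 172.3178; S(3,1) = 115.5081; S(3,2) = 77.4274; S(3,3) = 51.9011
Terminal payoffs V(N, i) = max(K - S_T, 0):
  V(3,0) = 0.000000; V(3,1) = 0.000000; V(3,2) = 14.262633; V(3,3) = 39.788884
Backward induction: V(k, i) = exp(-r*dt) * [p * V(k+1, i) + (1-p) * V(k+1, i+1)]; then take max(V_cont, immediate exercise) for American.
  V(2,0) = exp(-r*dt) * [p*0.000000 + (1-p)*0.000000] = 0.000000; exercise = 0.000000; V(2,0) = max -> 0.000000
  V(2,1) = exp(-r*dt) * [p*0.000000 + (1-p)*14.262633] = 7.777236; exercise = 0.000000; V(2,1) = max -> 7.777236
  V(2,2) = exp(-r*dt) * [p*14.262633 + (1-p)*39.788884] = 28.160401; exercise = 28.297833; V(2,2) = max -> 28.297833
  V(1,0) = exp(-r*dt) * [p*0.000000 + (1-p)*7.777236] = 4.240830; exercise = 0.000000; V(1,0) = max -> 4.240830
  V(1,1) = exp(-r*dt) * [p*7.777236 + (1-p)*28.297833] = 18.955205; exercise = 14.262633; V(1,1) = max -> 18.955205
  V(0,0) = exp(-r*dt) * [p*4.240830 + (1-p)*18.955205] = 12.258039; exercise = 0.000000; V(0,0) = max -> 12.258039

Answer: Price = V(0,0) = 12.2580


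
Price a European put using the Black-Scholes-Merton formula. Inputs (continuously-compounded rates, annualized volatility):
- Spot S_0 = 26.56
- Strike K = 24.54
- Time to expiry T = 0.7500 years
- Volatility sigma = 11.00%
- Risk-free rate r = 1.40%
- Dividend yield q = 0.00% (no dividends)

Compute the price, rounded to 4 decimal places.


d1 = (ln(S/K) + (r - q + 0.5*sigma^2) * T) / (sigma * sqrt(T)) = 0.98820726
d2 = d1 - sigma * sqrt(T) = 0.89294447
exp(-rT) = 0.98955493; exp(-qT) = 1.00000000
P = K * exp(-rT) * N(-d2) - S_0 * exp(-qT) * N(-d1)
N(-d1) = 0.16152558; N(-d2) = 0.18594346
P = 24.5400 * 0.98955493 * 0.18594346 - 26.5600 * 1.00000000 * 0.16152558 = 0.2253

Answer: Price = 0.2253


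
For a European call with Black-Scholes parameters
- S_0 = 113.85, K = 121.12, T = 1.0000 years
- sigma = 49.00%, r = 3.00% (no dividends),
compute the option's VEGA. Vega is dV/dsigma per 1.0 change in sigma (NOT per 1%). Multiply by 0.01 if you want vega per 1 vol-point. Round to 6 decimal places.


d1 = 0.1798979649; d2 = -0.3101020351
phi(d1) = 0.3925386905; exp(-qT) = 1.0000000000; exp(-rT) = 0.9704455335
Vega = S * exp(-qT) * phi(d1) * sqrt(T) = 113.8500 * 1.0000000000 * 0.3925386905 * 1.0000000000 = 44.690530

Answer: Vega = 44.690530


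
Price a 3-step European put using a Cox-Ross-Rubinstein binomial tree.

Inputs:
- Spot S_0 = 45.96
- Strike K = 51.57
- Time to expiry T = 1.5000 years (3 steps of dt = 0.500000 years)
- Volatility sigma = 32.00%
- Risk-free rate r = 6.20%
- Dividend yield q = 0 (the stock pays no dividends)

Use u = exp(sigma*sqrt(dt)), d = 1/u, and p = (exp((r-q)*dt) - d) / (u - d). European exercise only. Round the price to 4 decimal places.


dt = T/N = 0.500000
u = exp(sigma*sqrt(dt)) = 1.253919; d = 1/u = 0.797499
p = (exp((r-q)*dt) - d) / (u - d) = 0.512655
Discount per step: exp(-r*dt) = 0.969476
Stock lattice S(k, i) with i counting down-moves:
  k=0: S(0,0) = 45.9600
  k=1: S(1,0) = 57.6301; S(1,1) = 36.6531
  k=2: S(2,0) = 72.2635; S(2,1) = 45.9600; S(2,2) = 29.2308
  k=3: S(3,0) = 90.6127; S(3,1) = 57.6301; S(3,2) = 36.6531; S(3,3) = 23.3115
Terminal payoffs V(N, i) = max(K - S_T, 0):
  V(3,0) = 0.000000; V(3,1) = 0.000000; V(3,2) = 14.916927; V(3,3) = 28.258450
Backward induction: V(k, i) = exp(-r*dt) * [p * V(k+1, i) + (1-p) * V(k+1, i+1)].
  V(2,0) = exp(-r*dt) * [p*0.000000 + (1-p)*0.000000] = 0.000000
  V(2,1) = exp(-r*dt) * [p*0.000000 + (1-p)*14.916927] = 7.047783
  V(2,2) = exp(-r*dt) * [p*14.916927 + (1-p)*28.258450] = 20.765050
  V(1,0) = exp(-r*dt) * [p*0.000000 + (1-p)*7.047783] = 3.329858
  V(1,1) = exp(-r*dt) * [p*7.047783 + (1-p)*20.765050] = 13.313636
  V(0,0) = exp(-r*dt) * [p*3.329858 + (1-p)*13.313636] = 7.945240

Answer: Price = V(0,0) = 7.9452


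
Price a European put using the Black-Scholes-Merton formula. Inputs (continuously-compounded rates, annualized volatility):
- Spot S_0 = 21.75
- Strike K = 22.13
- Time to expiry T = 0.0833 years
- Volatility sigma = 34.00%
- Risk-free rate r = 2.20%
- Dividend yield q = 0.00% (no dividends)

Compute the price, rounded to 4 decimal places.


d1 = (ln(S/K) + (r - q + 0.5*sigma^2) * T) / (sigma * sqrt(T)) = -0.10876456
d2 = d1 - sigma * sqrt(T) = -0.20689447
exp(-rT) = 0.99816908; exp(-qT) = 1.00000000
P = K * exp(-rT) * N(-d2) - S_0 * exp(-qT) * N(-d1)
N(-d1) = 0.54330538; N(-d2) = 0.58195386
P = 22.1300 * 0.99816908 * 0.58195386 - 21.7500 * 1.00000000 * 0.54330538 = 1.0382

Answer: Price = 1.0382


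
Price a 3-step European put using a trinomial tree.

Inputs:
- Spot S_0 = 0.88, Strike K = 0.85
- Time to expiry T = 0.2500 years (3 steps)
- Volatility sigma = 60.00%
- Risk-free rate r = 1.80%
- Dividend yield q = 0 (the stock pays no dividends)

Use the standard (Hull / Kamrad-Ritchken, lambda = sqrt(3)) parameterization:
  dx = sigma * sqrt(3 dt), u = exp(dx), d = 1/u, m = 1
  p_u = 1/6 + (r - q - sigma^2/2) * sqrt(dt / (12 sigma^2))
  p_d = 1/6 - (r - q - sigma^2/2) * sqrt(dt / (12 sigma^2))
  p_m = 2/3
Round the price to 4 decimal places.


dt = T/N = 0.083333; dx = sigma*sqrt(3*dt) = 0.300000
u = exp(dx) = 1.349859; d = 1/u = 0.740818
p_u = 0.144167, p_m = 0.666667, p_d = 0.189167
Discount per step: exp(-r*dt) = 0.998501
Stock lattice S(k, j) with j the centered position index:
  k=0: S(0,+0) = 0.8800
  k=1: S(1,-1) = 0.6519; S(1,+0) = 0.8800; S(1,+1) = 1.1879
  k=2: S(2,-2) = 0.4830; S(2,-1) = 0.6519; S(2,+0) = 0.8800; S(2,+1) = 1.1879; S(2,+2) = 1.6035
  k=3: S(3,-3) = 0.3578; S(3,-2) = 0.4830; S(3,-1) = 0.6519; S(3,+0) = 0.8800; S(3,+1) = 1.1879; S(3,+2) = 1.6035; S(3,+3) = 2.1645
Terminal payoffs V(N, j) = max(K - S_T, 0):
  V(3,-3) = 0.492219; V(3,-2) = 0.367046; V(3,-1) = 0.198080; V(3,+0) = 0.000000; V(3,+1) = 0.000000; V(3,+2) = 0.000000; V(3,+3) = 0.000000
Backward induction: V(k, j) = exp(-r*dt) * [p_u * V(k+1, j+1) + p_m * V(k+1, j) + p_d * V(k+1, j-1)]
  V(2,-2) = exp(-r*dt) * [p_u*0.198080 + p_m*0.367046 + p_d*0.492219] = 0.365816
  V(2,-1) = exp(-r*dt) * [p_u*0.000000 + p_m*0.198080 + p_d*0.367046] = 0.201184
  V(2,+0) = exp(-r*dt) * [p_u*0.000000 + p_m*0.000000 + p_d*0.198080] = 0.037414
  V(2,+1) = exp(-r*dt) * [p_u*0.000000 + p_m*0.000000 + p_d*0.000000] = 0.000000
  V(2,+2) = exp(-r*dt) * [p_u*0.000000 + p_m*0.000000 + p_d*0.000000] = 0.000000
  V(1,-1) = exp(-r*dt) * [p_u*0.037414 + p_m*0.201184 + p_d*0.365816] = 0.208404
  V(1,+0) = exp(-r*dt) * [p_u*0.000000 + p_m*0.037414 + p_d*0.201184] = 0.062906
  V(1,+1) = exp(-r*dt) * [p_u*0.000000 + p_m*0.000000 + p_d*0.037414] = 0.007067
  V(0,+0) = exp(-r*dt) * [p_u*0.007067 + p_m*0.062906 + p_d*0.208404] = 0.082255

Answer: Price = V(0,0) = 0.0823


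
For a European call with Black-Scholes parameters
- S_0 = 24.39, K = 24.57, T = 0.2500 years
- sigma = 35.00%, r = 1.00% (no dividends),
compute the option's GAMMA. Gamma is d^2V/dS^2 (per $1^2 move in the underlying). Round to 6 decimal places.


d1 = 0.0597687183; d2 = -0.1152312817
phi(d1) = 0.3982303457; exp(-qT) = 1.0000000000; exp(-rT) = 0.9975031224
Gamma = exp(-qT) * phi(d1) / (S * sigma * sqrt(T)) = 1.0000000000 * 0.3982303457 / (24.3900 * 0.3500 * 0.5000000000) = 0.093301

Answer: Gamma = 0.093301


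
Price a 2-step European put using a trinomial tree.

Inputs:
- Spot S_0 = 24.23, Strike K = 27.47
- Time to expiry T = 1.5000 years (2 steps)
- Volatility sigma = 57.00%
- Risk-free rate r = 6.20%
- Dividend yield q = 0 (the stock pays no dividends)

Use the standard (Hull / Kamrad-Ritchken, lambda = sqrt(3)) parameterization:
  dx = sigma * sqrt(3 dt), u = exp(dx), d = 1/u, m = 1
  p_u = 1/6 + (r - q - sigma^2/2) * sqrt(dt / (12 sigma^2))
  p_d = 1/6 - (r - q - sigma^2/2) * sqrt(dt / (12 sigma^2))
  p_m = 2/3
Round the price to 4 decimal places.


Answer: Price = V(0,0) = 6.7934

Derivation:
dt = T/N = 0.750000; dx = sigma*sqrt(3*dt) = 0.855000
u = exp(dx) = 2.351374; d = 1/u = 0.425283
p_u = 0.122610, p_m = 0.666667, p_d = 0.210724
Discount per step: exp(-r*dt) = 0.954565
Stock lattice S(k, j) with j the centered position index:
  k=0: S(0,+0) = 24.2300
  k=1: S(1,-1) = 10.3046; S(1,+0) = 24.2300; S(1,+1) = 56.9738
  k=2: S(2,-2) = 4.3824; S(2,-1) = 10.3046; S(2,+0) = 24.2300; S(2,+1) = 56.9738; S(2,+2) = 133.9667
Terminal payoffs V(N, j) = max(K - S_T, 0):
  V(2,-2) = 23.087622; V(2,-1) = 17.165388; V(2,+0) = 3.240000; V(2,+1) = 0.000000; V(2,+2) = 0.000000
Backward induction: V(k, j) = exp(-r*dt) * [p_u * V(k+1, j+1) + p_m * V(k+1, j) + p_d * V(k+1, j-1)]
  V(1,-1) = exp(-r*dt) * [p_u*3.240000 + p_m*17.165388 + p_d*23.087622] = 15.946914
  V(1,+0) = exp(-r*dt) * [p_u*0.000000 + p_m*3.240000 + p_d*17.165388] = 5.514666
  V(1,+1) = exp(-r*dt) * [p_u*0.000000 + p_m*0.000000 + p_d*3.240000] = 0.651724
  V(0,+0) = exp(-r*dt) * [p_u*0.651724 + p_m*5.514666 + p_d*15.946914] = 6.793392


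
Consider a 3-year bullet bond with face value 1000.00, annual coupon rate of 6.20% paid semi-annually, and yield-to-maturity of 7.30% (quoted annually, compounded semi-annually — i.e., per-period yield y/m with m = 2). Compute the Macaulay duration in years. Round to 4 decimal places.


Coupon per period c = face * coupon_rate / m = 31.000000
Periods per year m = 2; per-period yield y/m = 0.036500
Number of cashflows N = 6
Cashflows (t years, CF_t, discount factor 1/(1+y/m)^(m*t), PV):
  t = 0.5000: CF_t = 31.000000, DF = 0.964785, PV = 29.908345
  t = 1.0000: CF_t = 31.000000, DF = 0.930811, PV = 28.855133
  t = 1.5000: CF_t = 31.000000, DF = 0.898033, PV = 27.839009
  t = 2.0000: CF_t = 31.000000, DF = 0.866409, PV = 26.858668
  t = 2.5000: CF_t = 31.000000, DF = 0.835898, PV = 25.912849
  t = 3.0000: CF_t = 1031.000000, DF = 0.806462, PV = 831.462806
Price P = sum_t PV_t = 970.836810
Macaulay numerator sum_t t * PV_t:
  t * PV_t at t = 0.5000: 14.954173
  t * PV_t at t = 1.0000: 28.855133
  t * PV_t at t = 1.5000: 41.758514
  t * PV_t at t = 2.0000: 53.717336
  t * PV_t at t = 2.5000: 64.782122
  t * PV_t at t = 3.0000: 2494.388419
Macaulay duration D = (sum_t t * PV_t) / P = 2698.455696 / 970.836810 = 2.779515

Answer: Macaulay duration = 2.7795 years


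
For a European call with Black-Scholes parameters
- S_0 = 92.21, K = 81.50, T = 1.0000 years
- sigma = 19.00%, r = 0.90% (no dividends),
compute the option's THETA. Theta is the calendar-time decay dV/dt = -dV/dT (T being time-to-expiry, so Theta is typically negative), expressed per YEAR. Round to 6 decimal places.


d1 = 0.7921871805; d2 = 0.6021871805
phi(d1) = 0.2914989726; exp(-qT) = 1.0000000000; exp(-rT) = 0.9910403788
Theta = -S*exp(-qT)*phi(d1)*sigma/(2*sqrt(T)) - r*K*exp(-rT)*N(d2) + q*S*exp(-qT)*N(d1)
N(d1) = 0.7858742289; N(d2) = 0.7264752260; sqrt(T) = 1.0000000000
Term 1 = -92.2100 * 1.0000000000 * 0.2914989726 * 0.1900 / (2 * 1.0000000000) = -2.5535164250
Term 2 = -0.0090 * 81.5000 * 0.9910403788 * 0.7264752260 = -0.5280952687
Term 3 = 0 (no dividend yield, q = 0)
Theta = -2.5535164250 + (-0.5280952687) + (0.0000000000) = -3.081612

Answer: Theta = -3.081612


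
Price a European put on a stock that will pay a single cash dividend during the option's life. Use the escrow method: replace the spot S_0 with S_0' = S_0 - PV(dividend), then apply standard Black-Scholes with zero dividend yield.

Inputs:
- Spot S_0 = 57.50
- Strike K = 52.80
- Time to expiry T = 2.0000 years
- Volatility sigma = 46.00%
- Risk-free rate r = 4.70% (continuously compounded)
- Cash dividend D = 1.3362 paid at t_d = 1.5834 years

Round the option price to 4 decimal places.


PV(D) = D * exp(-r * t_d) = 1.3362 * 0.92828192 = 1.24037030
S_0' = S_0 - PV(D) = 57.5000 - 1.24037030 = 56.25962970
d1 = (ln(S_0'/K) + (r + sigma^2/2)*T) / (sigma*sqrt(T)) = 0.56732411
d2 = d1 - sigma*sqrt(T) = -0.08321412
exp(-rT) = 0.91028276
N(-d1) = 0.28524700; N(-d2) = 0.53315936
P = K * exp(-rT) * N(-d2) - S_0' * N(-d1) = 52.8000 * 0.91028276 * 0.53315936 - 56.25962970 * 0.28524700 = 9.5773

Answer: Price = 9.5773


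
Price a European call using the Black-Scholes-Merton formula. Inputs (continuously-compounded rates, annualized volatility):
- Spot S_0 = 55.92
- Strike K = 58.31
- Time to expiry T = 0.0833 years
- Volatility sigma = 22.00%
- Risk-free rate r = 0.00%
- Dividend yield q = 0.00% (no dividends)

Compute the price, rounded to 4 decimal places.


Answer: Price = 0.5547

Derivation:
d1 = (ln(S/K) + (r - q + 0.5*sigma^2) * T) / (sigma * sqrt(T)) = -0.62737426
d2 = d1 - sigma * sqrt(T) = -0.69087009
exp(-rT) = 1.00000000; exp(-qT) = 1.00000000
C = S_0 * exp(-qT) * N(d1) - K * exp(-rT) * N(d2)
N(d1) = 0.26520697; N(d2) = 0.24482359
C = 55.9200 * 1.00000000 * 0.26520697 - 58.3100 * 1.00000000 * 0.24482359 = 0.5547


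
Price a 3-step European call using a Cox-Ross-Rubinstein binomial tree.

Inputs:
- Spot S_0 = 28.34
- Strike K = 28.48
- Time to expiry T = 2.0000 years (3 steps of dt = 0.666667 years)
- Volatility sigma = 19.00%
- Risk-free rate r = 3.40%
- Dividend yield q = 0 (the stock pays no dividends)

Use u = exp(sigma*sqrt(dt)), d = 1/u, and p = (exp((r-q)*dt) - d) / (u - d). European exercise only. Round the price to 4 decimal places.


dt = T/N = 0.666667
u = exp(sigma*sqrt(dt)) = 1.167815; d = 1/u = 0.856300
p = (exp((r-q)*dt) - d) / (u - d) = 0.534888
Discount per step: exp(-r*dt) = 0.977588
Stock lattice S(k, i) with i counting down-moves:
  k=0: S(0,0) = 28.3400
  k=1: S(1,0) = 33.0959; S(1,1) = 24.2675
  k=2: S(2,0) = 38.6499; S(2,1) = 28.3400; S(2,2) = 20.7803
  k=3: S(3,0) = 45.1359; S(3,1) = 33.0959; S(3,2) = 24.2675; S(3,3) = 17.7942
Terminal payoffs V(N, i) = max(S_T - K, 0):
  V(3,0) = 16.655871; V(3,1) = 4.615873; V(3,2) = 0.000000; V(3,3) = 0.000000
Backward induction: V(k, i) = exp(-r*dt) * [p * V(k+1, i) + (1-p) * V(k+1, i+1)].
  V(2,0) = exp(-r*dt) * [p*16.655871 + (1-p)*4.615873] = 10.808137
  V(2,1) = exp(-r*dt) * [p*4.615873 + (1-p)*0.000000] = 2.413639
  V(2,2) = exp(-r*dt) * [p*0.000000 + (1-p)*0.000000] = 0.000000
  V(1,0) = exp(-r*dt) * [p*10.808137 + (1-p)*2.413639] = 6.749028
  V(1,1) = exp(-r*dt) * [p*2.413639 + (1-p)*0.000000] = 1.262092
  V(0,0) = exp(-r*dt) * [p*6.749028 + (1-p)*1.262092] = 4.102925

Answer: Price = V(0,0) = 4.1029


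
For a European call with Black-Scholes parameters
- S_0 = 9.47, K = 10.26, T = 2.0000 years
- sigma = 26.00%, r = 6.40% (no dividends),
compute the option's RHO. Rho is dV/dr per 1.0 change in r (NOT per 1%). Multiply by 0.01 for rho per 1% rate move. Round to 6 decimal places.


Answer: Rho = 8.641111

Derivation:
d1 = 0.3140535014; d2 = -0.0536420248
phi(d1) = 0.3797457481; exp(-qT) = 1.0000000000; exp(-rT) = 0.8798533791
N(d2) = 0.4786101869
Rho = K*T*exp(-rT)*N(d2) = 10.2600 * 2.0000 * 0.8798533791 * 0.4786101869 = 8.641111


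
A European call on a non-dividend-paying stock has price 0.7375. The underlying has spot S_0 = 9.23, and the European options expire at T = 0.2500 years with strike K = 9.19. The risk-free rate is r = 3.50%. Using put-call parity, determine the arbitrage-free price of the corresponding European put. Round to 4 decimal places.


Put-call parity: C - P = S_0 * exp(-qT) - K * exp(-rT).
S_0 * exp(-qT) = 9.2300 * 1.00000000 = 9.23000000
K * exp(-rT) = 9.1900 * 0.99128817 = 9.10993828
P = C - S*exp(-qT) + K*exp(-rT)
P = 0.7375 - 9.23000000 + 9.10993828 = 0.6174

Answer: Put price = 0.6174


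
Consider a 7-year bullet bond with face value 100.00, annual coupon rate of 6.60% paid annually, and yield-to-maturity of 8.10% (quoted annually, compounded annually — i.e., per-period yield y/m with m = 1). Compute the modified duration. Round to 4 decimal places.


Answer: Modified duration = 5.3384

Derivation:
Coupon per period c = face * coupon_rate / m = 6.600000
Periods per year m = 1; per-period yield y/m = 0.081000
Number of cashflows N = 7
Cashflows (t years, CF_t, discount factor 1/(1+y/m)^(m*t), PV):
  t = 1.0000: CF_t = 6.600000, DF = 0.925069, PV = 6.105458
  t = 2.0000: CF_t = 6.600000, DF = 0.855753, PV = 5.647972
  t = 3.0000: CF_t = 6.600000, DF = 0.791631, PV = 5.224766
  t = 4.0000: CF_t = 6.600000, DF = 0.732314, PV = 4.833271
  t = 5.0000: CF_t = 6.600000, DF = 0.677441, PV = 4.471111
  t = 6.0000: CF_t = 6.600000, DF = 0.626680, PV = 4.136088
  t = 7.0000: CF_t = 106.600000, DF = 0.579722, PV = 61.798416
Price P = sum_t PV_t = 92.217083
First compute Macaulay numerator sum_t t * PV_t:
  t * PV_t at t = 1.0000: 6.105458
  t * PV_t at t = 2.0000: 11.295944
  t * PV_t at t = 3.0000: 15.674298
  t * PV_t at t = 4.0000: 19.333085
  t * PV_t at t = 5.0000: 22.355556
  t * PV_t at t = 6.0000: 24.816528
  t * PV_t at t = 7.0000: 432.588915
Macaulay duration D = 532.169784 / 92.217083 = 5.770837
Modified duration = D / (1 + y/m) = 5.770837 / (1 + 0.081000) = 5.338425


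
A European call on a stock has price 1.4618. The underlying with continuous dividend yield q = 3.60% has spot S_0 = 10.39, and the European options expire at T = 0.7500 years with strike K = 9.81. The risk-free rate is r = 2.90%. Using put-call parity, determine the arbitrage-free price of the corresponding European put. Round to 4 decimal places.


Put-call parity: C - P = S_0 * exp(-qT) - K * exp(-rT).
S_0 * exp(-qT) = 10.3900 * 0.97336124 = 10.11322330
K * exp(-rT) = 9.8100 * 0.97848483 = 9.59893614
P = C - S*exp(-qT) + K*exp(-rT)
P = 1.4618 - 10.11322330 + 9.59893614 = 0.9475

Answer: Put price = 0.9475


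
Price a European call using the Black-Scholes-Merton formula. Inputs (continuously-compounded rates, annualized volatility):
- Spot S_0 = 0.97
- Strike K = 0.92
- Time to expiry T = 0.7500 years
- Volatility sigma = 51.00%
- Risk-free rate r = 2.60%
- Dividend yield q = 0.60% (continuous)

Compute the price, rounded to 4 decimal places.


Answer: Price = 0.1968

Derivation:
d1 = (ln(S/K) + (r - q + 0.5*sigma^2) * T) / (sigma * sqrt(T)) = 0.37462086
d2 = d1 - sigma * sqrt(T) = -0.06705210
exp(-rT) = 0.98068890; exp(-qT) = 0.99551011
C = S_0 * exp(-qT) * N(d1) - K * exp(-rT) * N(d2)
N(d1) = 0.64602877; N(d2) = 0.47327011
C = 0.9700 * 0.99551011 * 0.64602877 - 0.9200 * 0.98068890 * 0.47327011 = 0.1968


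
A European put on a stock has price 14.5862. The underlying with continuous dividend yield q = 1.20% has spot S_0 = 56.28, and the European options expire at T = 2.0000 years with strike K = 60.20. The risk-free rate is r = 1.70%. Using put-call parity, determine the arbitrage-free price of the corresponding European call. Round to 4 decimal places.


Answer: Call price = 11.3440

Derivation:
Put-call parity: C - P = S_0 * exp(-qT) - K * exp(-rT).
S_0 * exp(-qT) = 56.2800 * 0.97628571 = 54.94535975
K * exp(-rT) = 60.2000 * 0.96657150 = 58.18760458
C = P + S*exp(-qT) - K*exp(-rT)
C = 14.5862 + 54.94535975 - 58.18760458 = 11.3440


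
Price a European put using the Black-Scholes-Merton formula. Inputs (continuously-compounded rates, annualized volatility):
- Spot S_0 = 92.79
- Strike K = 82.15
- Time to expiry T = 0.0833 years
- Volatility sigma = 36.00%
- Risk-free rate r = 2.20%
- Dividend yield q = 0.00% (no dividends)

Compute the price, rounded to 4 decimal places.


Answer: Price = 0.5187

Derivation:
d1 = (ln(S/K) + (r - q + 0.5*sigma^2) * T) / (sigma * sqrt(T)) = 1.24176768
d2 = d1 - sigma * sqrt(T) = 1.13786542
exp(-rT) = 0.99816908; exp(-qT) = 1.00000000
P = K * exp(-rT) * N(-d2) - S_0 * exp(-qT) * N(-d1)
N(-d1) = 0.10716114; N(-d2) = 0.12758834
P = 82.1500 * 0.99816908 * 0.12758834 - 92.7900 * 1.00000000 * 0.10716114 = 0.5187


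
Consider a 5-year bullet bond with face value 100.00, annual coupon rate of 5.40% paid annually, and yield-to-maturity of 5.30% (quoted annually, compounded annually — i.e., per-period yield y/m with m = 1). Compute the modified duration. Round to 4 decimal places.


Answer: Modified duration = 4.2872

Derivation:
Coupon per period c = face * coupon_rate / m = 5.400000
Periods per year m = 1; per-period yield y/m = 0.053000
Number of cashflows N = 5
Cashflows (t years, CF_t, discount factor 1/(1+y/m)^(m*t), PV):
  t = 1.0000: CF_t = 5.400000, DF = 0.949668, PV = 5.128205
  t = 2.0000: CF_t = 5.400000, DF = 0.901869, PV = 4.870090
  t = 3.0000: CF_t = 5.400000, DF = 0.856475, PV = 4.624967
  t = 4.0000: CF_t = 5.400000, DF = 0.813367, PV = 4.392181
  t = 5.0000: CF_t = 105.400000, DF = 0.772428, PV = 81.413937
Price P = sum_t PV_t = 100.429381
First compute Macaulay numerator sum_t t * PV_t:
  t * PV_t at t = 1.0000: 5.128205
  t * PV_t at t = 2.0000: 9.740181
  t * PV_t at t = 3.0000: 13.874901
  t * PV_t at t = 4.0000: 17.568726
  t * PV_t at t = 5.0000: 407.069683
Macaulay duration D = 453.381696 / 100.429381 = 4.514433
Modified duration = D / (1 + y/m) = 4.514433 / (1 + 0.053000) = 4.287211


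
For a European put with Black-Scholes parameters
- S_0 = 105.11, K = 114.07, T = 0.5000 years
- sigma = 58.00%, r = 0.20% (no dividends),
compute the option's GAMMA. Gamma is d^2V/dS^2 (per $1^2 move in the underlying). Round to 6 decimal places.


d1 = 0.0080345027; d2 = -0.4020874303
phi(d1) = 0.3989294041; exp(-qT) = 1.0000000000; exp(-rT) = 0.9990004998
Gamma = exp(-qT) * phi(d1) / (S * sigma * sqrt(T)) = 1.0000000000 * 0.3989294041 / (105.1100 * 0.5800 * 0.7071067812) = 0.009254

Answer: Gamma = 0.009254


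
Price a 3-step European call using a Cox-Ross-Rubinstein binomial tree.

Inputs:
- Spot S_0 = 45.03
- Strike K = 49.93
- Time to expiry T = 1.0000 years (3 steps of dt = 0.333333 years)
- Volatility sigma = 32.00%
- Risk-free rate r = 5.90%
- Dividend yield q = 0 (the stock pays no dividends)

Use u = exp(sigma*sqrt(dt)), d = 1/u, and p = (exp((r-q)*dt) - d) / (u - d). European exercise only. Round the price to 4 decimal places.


Answer: Price = V(0,0) = 5.0233

Derivation:
dt = T/N = 0.333333
u = exp(sigma*sqrt(dt)) = 1.202920; d = 1/u = 0.831310
p = (exp((r-q)*dt) - d) / (u - d) = 0.507390
Discount per step: exp(-r*dt) = 0.980525
Stock lattice S(k, i) with i counting down-moves:
  k=0: S(0,0) = 45.0300
  k=1: S(1,0) = 54.1675; S(1,1) = 37.4339
  k=2: S(2,0) = 65.1592; S(2,1) = 45.0300; S(2,2) = 31.1192
  k=3: S(3,0) = 78.3813; S(3,1) = 54.1675; S(3,2) = 37.4339; S(3,3) = 25.8697
Terminal payoffs V(N, i) = max(S_T - K, 0):
  V(3,0) = 28.451285; V(3,1) = 4.237496; V(3,2) = 0.000000; V(3,3) = 0.000000
Backward induction: V(k, i) = exp(-r*dt) * [p * V(k+1, i) + (1-p) * V(k+1, i+1)].
  V(2,0) = exp(-r*dt) * [p*28.451285 + (1-p)*4.237496] = 16.201538
  V(2,1) = exp(-r*dt) * [p*4.237496 + (1-p)*0.000000] = 2.108190
  V(2,2) = exp(-r*dt) * [p*0.000000 + (1-p)*0.000000] = 0.000000
  V(1,0) = exp(-r*dt) * [p*16.201538 + (1-p)*2.108190] = 9.078694
  V(1,1) = exp(-r*dt) * [p*2.108190 + (1-p)*0.000000] = 1.048842
  V(0,0) = exp(-r*dt) * [p*9.078694 + (1-p)*1.048842] = 5.023336


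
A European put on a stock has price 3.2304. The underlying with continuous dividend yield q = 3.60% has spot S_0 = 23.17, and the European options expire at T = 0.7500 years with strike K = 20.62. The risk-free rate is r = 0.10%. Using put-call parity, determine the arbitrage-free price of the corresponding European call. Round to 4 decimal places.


Put-call parity: C - P = S_0 * exp(-qT) - K * exp(-rT).
S_0 * exp(-qT) = 23.1700 * 0.97336124 = 22.55277997
K * exp(-rT) = 20.6200 * 0.99925028 = 20.60454080
C = P + S*exp(-qT) - K*exp(-rT)
C = 3.2304 + 22.55277997 - 20.60454080 = 5.1786

Answer: Call price = 5.1786


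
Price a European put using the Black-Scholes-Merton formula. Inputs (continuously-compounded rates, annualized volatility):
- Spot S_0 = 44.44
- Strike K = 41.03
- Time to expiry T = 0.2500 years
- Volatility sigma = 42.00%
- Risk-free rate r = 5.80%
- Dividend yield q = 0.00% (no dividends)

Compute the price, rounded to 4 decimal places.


Answer: Price = 1.8992

Derivation:
d1 = (ln(S/K) + (r - q + 0.5*sigma^2) * T) / (sigma * sqrt(T)) = 0.55422123
d2 = d1 - sigma * sqrt(T) = 0.34422123
exp(-rT) = 0.98560462; exp(-qT) = 1.00000000
P = K * exp(-rT) * N(-d2) - S_0 * exp(-qT) * N(-d1)
N(-d1) = 0.28971373; N(-d2) = 0.36533996
P = 41.0300 * 0.98560462 * 0.36533996 - 44.4400 * 1.00000000 * 0.28971373 = 1.8992


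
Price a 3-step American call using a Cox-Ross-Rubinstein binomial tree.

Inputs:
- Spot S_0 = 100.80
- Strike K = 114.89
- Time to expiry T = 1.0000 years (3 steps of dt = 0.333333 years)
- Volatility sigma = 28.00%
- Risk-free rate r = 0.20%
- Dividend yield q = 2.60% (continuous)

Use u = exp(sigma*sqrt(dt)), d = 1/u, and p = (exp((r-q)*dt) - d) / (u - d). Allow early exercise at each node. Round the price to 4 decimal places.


dt = T/N = 0.333333
u = exp(sigma*sqrt(dt)) = 1.175458; d = 1/u = 0.850732
p = (exp((r-q)*dt) - d) / (u - d) = 0.435135
Discount per step: exp(-r*dt) = 0.999334
Stock lattice S(k, i) with i counting down-moves:
  k=0: S(0,0) = 100.8000
  k=1: S(1,0) = 118.4862; S(1,1) = 85.7538
  k=2: S(2,0) = 139.2756; S(2,1) = 100.8000; S(2,2) = 72.9535
  k=3: S(3,0) = 163.7126; S(3,1) = 118.4862; S(3,2) = 85.7538; S(3,3) = 62.0639
Terminal payoffs V(N, i) = max(S_T - K, 0):
  V(3,0) = 48.822621; V(3,1) = 3.596192; V(3,2) = 0.000000; V(3,3) = 0.000000
Backward induction: V(k, i) = exp(-r*dt) * [p * V(k+1, i) + (1-p) * V(k+1, i+1)]; then take max(V_cont, immediate exercise) for American.
  V(2,0) = exp(-r*dt) * [p*48.822621 + (1-p)*3.596192] = 23.260301; exercise = 24.385572; V(2,0) = max -> 24.385572
  V(2,1) = exp(-r*dt) * [p*3.596192 + (1-p)*0.000000] = 1.563788; exercise = 0.000000; V(2,1) = max -> 1.563788
  V(2,2) = exp(-r*dt) * [p*0.000000 + (1-p)*0.000000] = 0.000000; exercise = 0.000000; V(2,2) = max -> 0.000000
  V(1,0) = exp(-r*dt) * [p*24.385572 + (1-p)*1.563788] = 11.486694; exercise = 3.596192; V(1,0) = max -> 11.486694
  V(1,1) = exp(-r*dt) * [p*1.563788 + (1-p)*0.000000] = 0.680006; exercise = 0.000000; V(1,1) = max -> 0.680006
  V(0,0) = exp(-r*dt) * [p*11.486694 + (1-p)*0.680006] = 5.378791; exercise = 0.000000; V(0,0) = max -> 5.378791

Answer: Price = V(0,0) = 5.3788


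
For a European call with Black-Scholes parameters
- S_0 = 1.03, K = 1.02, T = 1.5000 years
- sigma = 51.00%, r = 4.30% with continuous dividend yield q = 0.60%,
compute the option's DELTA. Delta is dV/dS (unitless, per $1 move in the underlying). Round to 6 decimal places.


d1 = 0.4167833613; d2 = -0.2078365231
phi(d1) = 0.3657545795; exp(-qT) = 0.9910403788; exp(-rT) = 0.9375361143
N(d1) = 0.6615815631
Delta = exp(-qT) * N(d1) = 0.9910403788 * 0.6615815631 = 0.655654

Answer: Delta = 0.655654


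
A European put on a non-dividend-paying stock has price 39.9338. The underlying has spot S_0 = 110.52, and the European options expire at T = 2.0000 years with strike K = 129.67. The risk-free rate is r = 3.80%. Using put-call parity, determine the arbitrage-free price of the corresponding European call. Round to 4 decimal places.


Answer: Call price = 30.2735

Derivation:
Put-call parity: C - P = S_0 * exp(-qT) - K * exp(-rT).
S_0 * exp(-qT) = 110.5200 * 1.00000000 = 110.52000000
K * exp(-rT) = 129.6700 * 0.92681621 = 120.18025750
C = P + S*exp(-qT) - K*exp(-rT)
C = 39.9338 + 110.52000000 - 120.18025750 = 30.2735


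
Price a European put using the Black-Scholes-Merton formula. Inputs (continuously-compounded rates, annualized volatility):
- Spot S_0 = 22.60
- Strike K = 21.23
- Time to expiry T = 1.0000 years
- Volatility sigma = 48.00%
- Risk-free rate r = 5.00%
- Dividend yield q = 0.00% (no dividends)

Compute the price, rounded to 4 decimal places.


d1 = (ln(S/K) + (r - q + 0.5*sigma^2) * T) / (sigma * sqrt(T)) = 0.47444715
d2 = d1 - sigma * sqrt(T) = -0.00555285
exp(-rT) = 0.95122942; exp(-qT) = 1.00000000
P = K * exp(-rT) * N(-d2) - S_0 * exp(-qT) * N(-d1)
N(-d1) = 0.31759054; N(-d2) = 0.50221526
P = 21.2300 * 0.95122942 * 0.50221526 - 22.6000 * 1.00000000 * 0.31759054 = 2.9645

Answer: Price = 2.9645


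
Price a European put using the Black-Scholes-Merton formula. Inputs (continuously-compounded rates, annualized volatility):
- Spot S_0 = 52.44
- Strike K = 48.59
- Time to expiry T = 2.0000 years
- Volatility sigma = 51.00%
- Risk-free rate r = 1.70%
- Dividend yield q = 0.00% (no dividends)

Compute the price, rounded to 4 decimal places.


Answer: Price = 11.4162

Derivation:
d1 = (ln(S/K) + (r - q + 0.5*sigma^2) * T) / (sigma * sqrt(T)) = 0.51348696
d2 = d1 - sigma * sqrt(T) = -0.20776196
exp(-rT) = 0.96657150; exp(-qT) = 1.00000000
P = K * exp(-rT) * N(-d2) - S_0 * exp(-qT) * N(-d1)
N(-d1) = 0.30380537; N(-d2) = 0.58229258
P = 48.5900 * 0.96657150 * 0.58229258 - 52.4400 * 1.00000000 * 0.30380537 = 11.4162


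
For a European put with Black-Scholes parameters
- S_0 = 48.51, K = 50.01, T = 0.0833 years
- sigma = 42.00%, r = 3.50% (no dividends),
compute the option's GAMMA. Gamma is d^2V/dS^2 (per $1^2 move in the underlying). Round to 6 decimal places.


Answer: Gamma = 0.066909

Derivation:
d1 = -0.1665614492; d2 = -0.2877807546
phi(d1) = 0.3934466134; exp(-qT) = 1.0000000000; exp(-rT) = 0.9970887459
Gamma = exp(-qT) * phi(d1) / (S * sigma * sqrt(T)) = 1.0000000000 * 0.3934466134 / (48.5100 * 0.4200 * 0.2886173938) = 0.066909
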